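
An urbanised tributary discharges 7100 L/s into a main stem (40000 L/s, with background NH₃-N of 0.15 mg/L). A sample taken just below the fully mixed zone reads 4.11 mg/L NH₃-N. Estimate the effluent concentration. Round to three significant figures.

Mass balance: 40000·0.1500 + 7100·Cₑ = 47100·4.110
→ Cₑ = (47100·4.110 − 40000·0.1500) / 7100 = 26.42 mg/L.

26.4 mg/L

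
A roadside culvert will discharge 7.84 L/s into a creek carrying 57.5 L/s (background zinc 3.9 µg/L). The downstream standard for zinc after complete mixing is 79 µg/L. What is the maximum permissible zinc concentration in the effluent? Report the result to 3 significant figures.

At the limit, (Qr·Cr + Qe·Cₑ)/(Qr + Qe) = 79:
Cₑ = (65.34·79 − 57.50·3.900) / 7.840 = 629.8 µg/L.

630 µg/L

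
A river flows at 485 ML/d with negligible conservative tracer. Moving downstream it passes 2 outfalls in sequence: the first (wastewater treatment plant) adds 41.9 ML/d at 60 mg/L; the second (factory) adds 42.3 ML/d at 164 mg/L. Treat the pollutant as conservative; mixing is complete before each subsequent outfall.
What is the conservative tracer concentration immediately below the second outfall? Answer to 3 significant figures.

16.6 mg/L

Outfall 1: combined Q = 526.9 ML/d; C = (485.0·0 + 41.90·60.00)/526.9 = 4.771 mg/L.
Outfall 2: combined Q = 569.2 ML/d; C = (526.9·4.771 + 42.30·164.0)/569.2 = 16.60 mg/L.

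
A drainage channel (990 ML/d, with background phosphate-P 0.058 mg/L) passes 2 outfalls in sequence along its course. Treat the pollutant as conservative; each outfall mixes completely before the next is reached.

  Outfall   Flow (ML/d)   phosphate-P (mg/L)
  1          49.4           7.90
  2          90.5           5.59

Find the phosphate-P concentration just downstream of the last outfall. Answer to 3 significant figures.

0.844 mg/L

After outfall 1: Q = 990.0 + 49.40 = 1039 ML/d; C = (990.0·0.05800 + 49.40·7.900)/1039 = 0.4307 mg/L.
After outfall 2: Q = 1039 + 90.50 = 1130 ML/d; C = (1039·0.4307 + 90.50·5.590)/1130 = 0.8439 mg/L.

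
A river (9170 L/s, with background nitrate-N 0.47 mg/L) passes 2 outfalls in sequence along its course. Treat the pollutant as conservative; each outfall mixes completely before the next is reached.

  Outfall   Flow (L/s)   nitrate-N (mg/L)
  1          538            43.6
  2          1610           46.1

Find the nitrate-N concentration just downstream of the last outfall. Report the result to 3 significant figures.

Below outfall 1: Q → 9708 L/s, C = (9170·0.4700 + 538.0·43.60)/9708 = 2.860 mg/L.
Below outfall 2: Q → 11320 L/s, C = (9708·2.860 + 1610·46.10)/11320 = 9.011 mg/L.

9.01 mg/L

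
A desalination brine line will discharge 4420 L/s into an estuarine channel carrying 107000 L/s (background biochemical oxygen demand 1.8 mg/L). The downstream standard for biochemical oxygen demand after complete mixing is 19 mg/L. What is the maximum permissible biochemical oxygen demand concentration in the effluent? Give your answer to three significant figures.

435 mg/L

At the limit, (Qr·Cr + Qe·Cₑ)/(Qr + Qe) = 19:
Cₑ = (111400·19 − 107000·1.800) / 4420 = 435.4 mg/L.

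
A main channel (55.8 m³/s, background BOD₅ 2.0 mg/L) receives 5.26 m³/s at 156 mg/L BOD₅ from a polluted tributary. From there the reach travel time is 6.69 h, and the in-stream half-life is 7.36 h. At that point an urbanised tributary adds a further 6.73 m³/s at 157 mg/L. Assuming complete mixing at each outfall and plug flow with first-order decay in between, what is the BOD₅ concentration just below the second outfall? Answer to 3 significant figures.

Mixed concentration C = ΣQC/ΣQ = (55.80·2.000 + 5.260·156.0) / 61.06 = 932.2/61.06 = 15.27 mg/L; combined flow 61.06 m³/s.
Half-life 7.36 h → k = ln 2 / 7.36 = 0.09418 h⁻¹ = 2.260 d⁻¹.
After decay, C = 15.27 × e^(−kt) = 15.27 × 0.5326 = 8.130 mg/L.
Second outfall: C = (61.06·8.130 + 6.730·157.0)/67.79 = 22.91 mg/L.

22.9 mg/L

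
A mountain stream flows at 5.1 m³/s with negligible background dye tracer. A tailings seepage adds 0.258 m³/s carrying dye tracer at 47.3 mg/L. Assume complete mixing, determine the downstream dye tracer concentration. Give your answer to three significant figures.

2.28 mg/L

Mixed concentration C = ΣQC/ΣQ = (5.100·0 + 0.2580·47.30) / 5.358 = 12.20/5.358 = 2.278 mg/L.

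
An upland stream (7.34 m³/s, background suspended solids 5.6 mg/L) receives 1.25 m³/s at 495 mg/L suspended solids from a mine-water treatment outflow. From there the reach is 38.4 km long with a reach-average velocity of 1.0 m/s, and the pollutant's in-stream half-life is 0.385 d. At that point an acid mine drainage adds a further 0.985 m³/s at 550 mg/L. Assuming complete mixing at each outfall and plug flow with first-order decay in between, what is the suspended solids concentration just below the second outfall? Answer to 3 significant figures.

87.5 mg/L

Mass balance: C = (7.340·5.600 + 1.250·495.0) / 8.590 = 659.9/8.590 = 76.82 mg/L; combined flow 8.590 m³/s.
Travel time t = 38.4·1000 / 1.0 = 38400 s = 10.67 h.
Half-life 0.385 d → k = ln 2 / 0.385 = 1.800 d⁻¹.
First-order decay: C = 76.82·exp(−k·t) = 76.82·0.4493 = 34.51 mg/L.
At the second outfall, C = (8.590·34.51 + 0.9850·550.0) / (8.590 + 0.9850) = 87.54 mg/L.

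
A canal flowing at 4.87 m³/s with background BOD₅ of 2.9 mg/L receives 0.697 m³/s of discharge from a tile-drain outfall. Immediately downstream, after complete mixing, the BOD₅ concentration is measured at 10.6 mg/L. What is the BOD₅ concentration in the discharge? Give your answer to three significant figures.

64.4 mg/L

Mass balance: 4.870·2.900 + 0.6970·Cₑ = 5.567·10.60
→ Cₑ = (5.567·10.60 − 4.870·2.900) / 0.6970 = 64.40 mg/L.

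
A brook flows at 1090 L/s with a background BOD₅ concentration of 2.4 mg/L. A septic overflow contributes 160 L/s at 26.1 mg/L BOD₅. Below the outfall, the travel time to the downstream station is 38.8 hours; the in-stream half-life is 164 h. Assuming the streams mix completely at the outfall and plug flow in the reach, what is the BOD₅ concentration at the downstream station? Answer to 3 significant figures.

4.61 mg/L

Mass balance: C = (1090·2.400 + 160.0·26.10) / 1250 = 6792/1250 = 5.434 mg/L.
Half-life 164 h → k = ln 2 / 164 = 0.004227 h⁻¹ = 0.1014 d⁻¹.
Applying C = C₀e^(−kt): 5.434 × 0.8488 = 4.612 mg/L.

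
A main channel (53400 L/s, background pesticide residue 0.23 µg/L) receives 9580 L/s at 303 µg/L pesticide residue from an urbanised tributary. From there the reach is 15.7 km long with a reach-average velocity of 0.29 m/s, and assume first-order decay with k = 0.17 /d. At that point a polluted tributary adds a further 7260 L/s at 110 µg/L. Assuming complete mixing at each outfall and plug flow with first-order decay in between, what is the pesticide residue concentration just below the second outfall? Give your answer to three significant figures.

48.7 µg/L

Mixed concentration C = ΣQC/ΣQ = (53400·0.2300 + 9580·303.0) / 62980 = 2915000/62980 = 46.28 µg/L; combined flow 62980 L/s.
Travel time t = 15.7·1000 / 0.29 = 54140 s = 15.04 h.
First-order decay: C = 46.28·exp(−k·t) = 46.28·0.8990 = 41.61 µg/L.
At the second outfall, C = (62980·41.61 + 7260·110.0) / (62980 + 7260) = 48.68 µg/L.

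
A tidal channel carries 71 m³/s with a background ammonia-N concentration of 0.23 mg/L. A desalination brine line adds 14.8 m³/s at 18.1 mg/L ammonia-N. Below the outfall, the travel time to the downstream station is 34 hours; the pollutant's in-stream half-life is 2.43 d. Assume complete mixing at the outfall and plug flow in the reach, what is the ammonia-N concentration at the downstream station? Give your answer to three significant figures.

2.21 mg/L

Mass balance: C = (71.00·0.2300 + 14.80·18.10) / 85.80 = 284.2/85.80 = 3.312 mg/L.
Half-life 2.43 d → k = ln 2 / 2.43 = 0.2852 d⁻¹.
Decay over the reach: 3.312·exp(−kt) = 3.312·0.6676 = 2.211 mg/L.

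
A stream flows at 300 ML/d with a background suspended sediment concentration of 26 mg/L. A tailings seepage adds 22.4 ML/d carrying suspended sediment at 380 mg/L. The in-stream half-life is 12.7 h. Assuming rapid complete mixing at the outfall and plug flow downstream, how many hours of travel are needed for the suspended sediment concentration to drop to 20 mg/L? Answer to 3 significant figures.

Mixed concentration C = ΣQC/ΣQ = (300.0·26.00 + 22.40·380.0) / 322.4 = 16310/322.4 = 50.60 mg/L.
Half-life 12.7 h → k = ln 2 / 12.7 = 0.05458 h⁻¹ = 1.310 d⁻¹.
50.60·exp(−k·t) = 20 → t = ln(50.60/20)/k = 61220 s = 17.01 h.

17.0 h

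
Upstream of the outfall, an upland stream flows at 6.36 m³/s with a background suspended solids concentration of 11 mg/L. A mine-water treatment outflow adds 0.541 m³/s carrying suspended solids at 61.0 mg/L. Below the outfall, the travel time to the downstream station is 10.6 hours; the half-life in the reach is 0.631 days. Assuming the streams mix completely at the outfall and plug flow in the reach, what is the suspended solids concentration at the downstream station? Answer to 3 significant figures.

After mixing, C = (6.360·11.00 + 0.5410·61.00) / 6.901 = 103.0/6.901 = 14.92 mg/L.
Half-life 0.631 d → k = ln 2 / 0.631 = 1.098 d⁻¹.
Applying C = C₀e^(−kt): 14.92 × 0.6156 = 9.185 mg/L.

9.18 mg/L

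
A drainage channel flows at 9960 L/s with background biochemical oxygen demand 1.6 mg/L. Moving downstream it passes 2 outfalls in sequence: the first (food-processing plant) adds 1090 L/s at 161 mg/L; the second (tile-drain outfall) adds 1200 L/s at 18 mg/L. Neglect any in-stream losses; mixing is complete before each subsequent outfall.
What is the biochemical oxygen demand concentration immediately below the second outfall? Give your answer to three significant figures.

Below outfall 1: Q → 11050 L/s, C = (9960·1.600 + 1090·161.0)/11050 = 17.32 mg/L.
Below outfall 2: Q → 12250 L/s, C = (11050·17.32 + 1200·18.00)/12250 = 17.39 mg/L.

17.4 mg/L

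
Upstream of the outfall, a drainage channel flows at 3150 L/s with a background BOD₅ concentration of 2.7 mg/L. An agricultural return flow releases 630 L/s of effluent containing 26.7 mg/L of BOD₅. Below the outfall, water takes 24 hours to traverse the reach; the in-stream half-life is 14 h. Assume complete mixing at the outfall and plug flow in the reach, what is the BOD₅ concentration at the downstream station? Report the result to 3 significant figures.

Mass balance: C = (3150·2.700 + 630.0·26.70) / 3780 = 25330/3780 = 6.700 mg/L.
Half-life 14 h → k = ln 2 / 14 = 0.04951 h⁻¹ = 1.188 d⁻¹.
Applying C = C₀e^(−kt): 6.700 × 0.3048 = 2.042 mg/L.

2.04 mg/L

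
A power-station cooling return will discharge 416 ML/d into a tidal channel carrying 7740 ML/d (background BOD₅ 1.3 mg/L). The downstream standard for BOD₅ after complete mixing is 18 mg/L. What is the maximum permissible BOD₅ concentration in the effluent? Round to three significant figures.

329 mg/L

At the limit, (Qr·Cr + Qe·Cₑ)/(Qr + Qe) = 18:
Cₑ = (8156·18 − 7740·1.300) / 416.0 = 328.7 mg/L.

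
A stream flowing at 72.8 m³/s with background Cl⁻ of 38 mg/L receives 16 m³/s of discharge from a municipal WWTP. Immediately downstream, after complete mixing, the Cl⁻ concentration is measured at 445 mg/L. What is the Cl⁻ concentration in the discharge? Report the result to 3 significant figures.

2300 mg/L

Mass balance: 72.80·38.00 + 16.00·Cₑ = 88.80·445.0
→ Cₑ = (88.80·445.0 − 72.80·38.00) / 16.00 = 2297 mg/L.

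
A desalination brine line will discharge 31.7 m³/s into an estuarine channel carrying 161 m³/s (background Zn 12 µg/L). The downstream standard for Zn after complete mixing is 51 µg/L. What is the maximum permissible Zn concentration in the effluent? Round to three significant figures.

249 µg/L

At the limit, (Qr·Cr + Qe·Cₑ)/(Qr + Qe) = 51:
Cₑ = (192.7·51 − 161.0·12.00) / 31.70 = 249.1 µg/L.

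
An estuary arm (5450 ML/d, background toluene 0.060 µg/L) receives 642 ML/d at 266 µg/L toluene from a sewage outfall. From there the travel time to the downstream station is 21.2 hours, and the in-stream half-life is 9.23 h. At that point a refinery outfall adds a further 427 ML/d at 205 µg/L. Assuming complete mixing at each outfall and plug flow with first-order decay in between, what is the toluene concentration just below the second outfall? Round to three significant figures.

After mixing, C = (5450·0.06000 + 642.0·266.0) / 6092 = 171100/6092 = 28.09 µg/L; combined flow 6092 ML/d.
Half-life 9.23 h → k = ln 2 / 9.23 = 0.07510 h⁻¹ = 1.802 d⁻¹.
First-order decay: C = 28.09·exp(−k·t) = 28.09·0.2035 = 5.716 µg/L.
Second outfall: C = (6092·5.716 + 427.0·205.0)/6519 = 18.77 µg/L.

18.8 µg/L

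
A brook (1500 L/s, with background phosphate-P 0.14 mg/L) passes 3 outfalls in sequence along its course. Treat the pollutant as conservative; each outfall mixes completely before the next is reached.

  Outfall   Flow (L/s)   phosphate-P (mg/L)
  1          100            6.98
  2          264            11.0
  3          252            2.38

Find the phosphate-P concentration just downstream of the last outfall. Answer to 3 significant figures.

2.08 mg/L

Below outfall 1: Q → 1600 L/s, C = (1500·0.1400 + 100.0·6.980)/1600 = 0.5675 mg/L.
Below outfall 2: Q → 1864 L/s, C = (1600·0.5675 + 264.0·11.00)/1864 = 2.045 mg/L.
Below outfall 3: Q → 2116 L/s, C = (1864·2.045 + 252.0·2.380)/2116 = 2.085 mg/L.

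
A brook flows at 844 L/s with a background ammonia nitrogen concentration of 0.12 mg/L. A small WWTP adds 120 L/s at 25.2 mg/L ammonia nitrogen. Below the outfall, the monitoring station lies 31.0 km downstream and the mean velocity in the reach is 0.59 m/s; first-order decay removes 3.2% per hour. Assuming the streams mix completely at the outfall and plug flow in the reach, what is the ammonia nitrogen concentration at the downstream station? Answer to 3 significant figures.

Mixed concentration C = ΣQC/ΣQ = (844.0·0.1200 + 120.0·25.20) / 964.0 = 3125/964.0 = 3.242 mg/L.
Travel time t = 31.0·1000 / 0.59 = 52540 s = 14.60 h.
3.2%/h lost → k = −ln(1 − 0.032) = 0.03252 h⁻¹.
Applying C = C₀e^(−kt): 3.242 × 0.6221 = 2.017 mg/L.

2.02 mg/L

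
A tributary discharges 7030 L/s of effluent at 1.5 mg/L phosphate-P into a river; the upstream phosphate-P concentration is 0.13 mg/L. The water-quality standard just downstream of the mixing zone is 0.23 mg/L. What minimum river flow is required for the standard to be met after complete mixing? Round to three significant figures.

89300 L/s

Set C_mix = 0.23: (Q·0.1300 + 7030·1.500) / (Q + 7030) = 0.23
→ Q = 7030·(1.500 − 0.23)/(0.23 − 0.1300) = 89280 L/s.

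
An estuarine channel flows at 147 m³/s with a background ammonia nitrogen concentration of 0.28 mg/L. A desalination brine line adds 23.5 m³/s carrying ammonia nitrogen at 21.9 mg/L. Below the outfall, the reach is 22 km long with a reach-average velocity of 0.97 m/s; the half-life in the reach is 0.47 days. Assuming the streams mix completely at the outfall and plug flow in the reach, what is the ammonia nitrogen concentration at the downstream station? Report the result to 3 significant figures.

2.21 mg/L

Flow-weighted average: C = (147.0·0.2800 + 23.50·21.90) / 170.5 = 555.8/170.5 = 3.260 mg/L.
Travel time t = 22·1000 / 0.97 = 22680 s = 6.300 h.
Half-life 0.47 d → k = ln 2 / 0.47 = 1.475 d⁻¹.
Decay over the reach: 3.260·exp(−kt) = 3.260·0.6790 = 2.213 mg/L.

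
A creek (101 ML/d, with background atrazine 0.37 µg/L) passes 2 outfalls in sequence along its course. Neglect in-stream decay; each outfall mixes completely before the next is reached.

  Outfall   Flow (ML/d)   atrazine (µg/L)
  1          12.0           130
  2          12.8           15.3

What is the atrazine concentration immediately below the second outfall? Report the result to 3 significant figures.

14.3 µg/L

After outfall 1: Q = 101.0 + 12.00 = 113.0 ML/d; C = (101.0·0.3700 + 12.00·130.0)/113.0 = 14.14 µg/L.
After outfall 2: Q = 113.0 + 12.80 = 125.8 ML/d; C = (113.0·14.14 + 12.80·15.30)/125.8 = 14.25 µg/L.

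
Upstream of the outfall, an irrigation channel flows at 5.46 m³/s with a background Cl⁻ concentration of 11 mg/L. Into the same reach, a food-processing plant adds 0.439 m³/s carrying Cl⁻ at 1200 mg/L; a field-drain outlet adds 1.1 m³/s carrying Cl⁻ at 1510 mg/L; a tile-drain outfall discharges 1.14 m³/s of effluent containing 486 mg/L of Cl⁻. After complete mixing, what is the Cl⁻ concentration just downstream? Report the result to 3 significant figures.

344 mg/L

Mixed concentration C = ΣQC/ΣQ = (5.460·11.00 + 0.4390·1200 + 1.100·1510 + 1.140·486.0) / 8.139 = 2802/8.139 = 344.3 mg/L.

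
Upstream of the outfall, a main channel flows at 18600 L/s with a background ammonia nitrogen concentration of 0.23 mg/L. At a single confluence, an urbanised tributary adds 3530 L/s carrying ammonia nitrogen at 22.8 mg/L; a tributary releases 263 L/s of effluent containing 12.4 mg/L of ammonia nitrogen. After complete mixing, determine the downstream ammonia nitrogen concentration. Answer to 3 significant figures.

3.93 mg/L

Mass balance: C = (18600·0.2300 + 3530·22.80 + 263.0·12.40) / 22390 = 88020/22390 = 3.931 mg/L.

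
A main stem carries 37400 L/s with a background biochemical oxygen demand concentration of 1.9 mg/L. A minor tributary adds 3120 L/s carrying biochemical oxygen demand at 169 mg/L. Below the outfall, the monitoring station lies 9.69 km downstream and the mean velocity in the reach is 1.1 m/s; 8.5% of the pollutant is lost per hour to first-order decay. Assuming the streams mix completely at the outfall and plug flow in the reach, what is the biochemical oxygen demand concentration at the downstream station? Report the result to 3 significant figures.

11.9 mg/L

After mixing, C = (37400·1.900 + 3120·169.0) / 40520 = 598300/40520 = 14.77 mg/L.
Travel time t = 9.69·1000 / 1.1 = 8809 s = 2.447 h.
8.5%/h lost → k = −ln(1 − 0.085) = 0.08883 h⁻¹.
Decay over the reach: 14.77·exp(−kt) = 14.77·0.8046 = 11.88 mg/L.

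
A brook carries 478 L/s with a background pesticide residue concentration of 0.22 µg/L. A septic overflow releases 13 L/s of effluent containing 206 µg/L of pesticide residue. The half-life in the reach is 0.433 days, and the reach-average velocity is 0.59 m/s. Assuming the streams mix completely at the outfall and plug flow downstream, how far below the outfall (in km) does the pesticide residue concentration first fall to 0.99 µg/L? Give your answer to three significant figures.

After mixing, C = (478.0·0.2200 + 13.00·206.0) / 491.0 = 2783/491.0 = 5.668 µg/L.
Half-life 0.433 d → k = ln 2 / 0.433 = 1.601 d⁻¹.
Set 5.668·exp(−k·t) = 0.99 → t = ln(5.668/0.99)/k = 94180 s = 26.16 h.
Distance = v·t = 0.59·94180 = 55570 m = 55.57 km.

55.6 km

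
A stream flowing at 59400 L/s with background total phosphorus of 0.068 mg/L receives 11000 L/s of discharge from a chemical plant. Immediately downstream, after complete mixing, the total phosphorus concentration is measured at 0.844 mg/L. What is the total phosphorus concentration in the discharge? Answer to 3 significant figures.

5.03 mg/L

Mass balance: 59400·0.06800 + 11000·Cₑ = 70400·0.8440
→ Cₑ = (70400·0.8440 − 59400·0.06800) / 11000 = 5.034 mg/L.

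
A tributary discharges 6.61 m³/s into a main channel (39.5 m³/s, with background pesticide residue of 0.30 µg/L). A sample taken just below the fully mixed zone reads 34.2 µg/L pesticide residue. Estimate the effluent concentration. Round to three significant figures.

Mass balance: 39.50·0.3000 + 6.610·Cₑ = 46.11·34.20
→ Cₑ = (46.11·34.20 − 39.50·0.3000) / 6.610 = 236.8 µg/L.

237 µg/L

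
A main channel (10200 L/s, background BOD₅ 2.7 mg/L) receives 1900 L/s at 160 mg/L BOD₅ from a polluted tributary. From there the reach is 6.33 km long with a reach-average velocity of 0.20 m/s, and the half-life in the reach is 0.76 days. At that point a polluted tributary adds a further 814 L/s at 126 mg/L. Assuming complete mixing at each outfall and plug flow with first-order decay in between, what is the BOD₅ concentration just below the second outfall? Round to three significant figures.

26.3 mg/L

Mass balance: C = (10200·2.700 + 1900·160.0) / 12100 = 331500/12100 = 27.40 mg/L; combined flow 12100 L/s.
Travel time t = 6.33·1000 / 0.20 = 31650 s = 8.792 h.
Half-life 0.76 d → k = ln 2 / 0.76 = 0.9120 d⁻¹.
Applying C = C₀e^(−kt): 27.40 × 0.7160 = 19.62 mg/L.
Second outfall: C = (12100·19.62 + 814.0·126.0)/12910 = 26.32 mg/L.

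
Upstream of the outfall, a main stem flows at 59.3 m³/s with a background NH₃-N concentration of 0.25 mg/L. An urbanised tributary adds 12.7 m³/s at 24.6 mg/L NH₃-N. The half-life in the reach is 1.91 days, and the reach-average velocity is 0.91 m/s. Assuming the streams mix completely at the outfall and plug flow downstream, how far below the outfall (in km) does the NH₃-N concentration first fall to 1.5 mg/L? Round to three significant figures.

Conservation of mass: C = (59.30·0.2500 + 12.70·24.60) / 72.00 = 327.2/72.00 = 4.545 mg/L.
Half-life 1.91 d → k = ln 2 / 1.91 = 0.3629 d⁻¹.
Set 4.545·exp(−k·t) = 1.5 → t = ln(4.545/1.5)/k = 263900 s = 73.31 h.
Distance = v·t = 0.91·263900 = 240200 m = 240.2 km.

240 km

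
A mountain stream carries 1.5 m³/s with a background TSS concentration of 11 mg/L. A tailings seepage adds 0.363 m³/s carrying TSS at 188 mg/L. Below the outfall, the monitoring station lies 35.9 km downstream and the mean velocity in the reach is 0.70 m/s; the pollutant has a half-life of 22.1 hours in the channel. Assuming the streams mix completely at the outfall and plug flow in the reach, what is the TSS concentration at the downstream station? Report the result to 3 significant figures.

29.1 mg/L

Mass balance: C = (1.500·11.00 + 0.3630·188.0) / 1.863 = 84.74/1.863 = 45.49 mg/L.
Travel time t = 35.9·1000 / 0.70 = 51290 s = 14.25 h.
Half-life 22.1 h → k = ln 2 / 22.1 = 0.03136 h⁻¹ = 0.7527 d⁻¹.
First-order decay: C = 45.49·exp(−k·t) = 45.49·0.6397 = 29.10 mg/L.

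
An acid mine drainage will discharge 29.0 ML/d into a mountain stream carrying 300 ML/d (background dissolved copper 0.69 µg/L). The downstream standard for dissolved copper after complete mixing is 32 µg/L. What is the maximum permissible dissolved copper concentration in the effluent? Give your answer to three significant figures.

356 µg/L

At the limit, (Qr·Cr + Qe·Cₑ)/(Qr + Qe) = 32:
Cₑ = (329.0·32 − 300.0·0.6900) / 29.00 = 355.9 µg/L.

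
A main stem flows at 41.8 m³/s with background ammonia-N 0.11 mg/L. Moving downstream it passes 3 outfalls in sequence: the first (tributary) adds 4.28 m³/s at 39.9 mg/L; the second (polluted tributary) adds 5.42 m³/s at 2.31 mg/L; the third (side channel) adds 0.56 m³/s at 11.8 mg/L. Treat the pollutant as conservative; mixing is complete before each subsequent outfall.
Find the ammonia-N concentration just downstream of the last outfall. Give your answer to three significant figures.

3.74 mg/L

Outfall 1: combined Q = 46.08 m³/s; C = (41.80·0.1100 + 4.280·39.90)/46.08 = 3.806 mg/L.
Outfall 2: combined Q = 51.50 m³/s; C = (46.08·3.806 + 5.420·2.310)/51.50 = 3.648 mg/L.
Outfall 3: combined Q = 52.06 m³/s; C = (51.50·3.648 + 0.5600·11.80)/52.06 = 3.736 mg/L.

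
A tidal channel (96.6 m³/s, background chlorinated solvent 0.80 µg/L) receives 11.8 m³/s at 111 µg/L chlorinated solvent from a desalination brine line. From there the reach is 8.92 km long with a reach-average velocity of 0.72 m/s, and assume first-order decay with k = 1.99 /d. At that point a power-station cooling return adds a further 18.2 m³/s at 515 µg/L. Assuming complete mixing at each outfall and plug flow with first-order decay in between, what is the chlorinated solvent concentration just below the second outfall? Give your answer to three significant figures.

Flow-weighted average: C = (96.60·0.8000 + 11.80·111.0) / 108.4 = 1387/108.4 = 12.80 µg/L; combined flow 108.4 m³/s.
Travel time t = 8.92·1000 / 0.72 = 12390 s = 3.441 h.
Decay over the reach: 12.80·exp(−kt) = 12.80·0.7518 = 9.619 µg/L.
Second outfall: C = (108.4·9.619 + 18.20·515.0)/126.6 = 82.27 µg/L.

82.3 µg/L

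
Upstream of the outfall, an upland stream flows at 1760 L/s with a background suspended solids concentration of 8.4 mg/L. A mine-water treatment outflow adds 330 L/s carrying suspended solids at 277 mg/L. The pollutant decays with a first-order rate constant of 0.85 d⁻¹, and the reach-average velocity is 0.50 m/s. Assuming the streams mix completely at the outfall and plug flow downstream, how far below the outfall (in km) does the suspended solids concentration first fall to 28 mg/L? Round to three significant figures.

30.3 km

Mass balance: C = (1760·8.400 + 330.0·277.0) / 2090 = 106200/2090 = 50.81 mg/L.
Set 50.81·exp(−k·t) = 28 → t = ln(50.81/28)/k = 60570 s = 16.83 h.
Distance = v·t = 0.50·60570 = 30290 m = 30.29 km.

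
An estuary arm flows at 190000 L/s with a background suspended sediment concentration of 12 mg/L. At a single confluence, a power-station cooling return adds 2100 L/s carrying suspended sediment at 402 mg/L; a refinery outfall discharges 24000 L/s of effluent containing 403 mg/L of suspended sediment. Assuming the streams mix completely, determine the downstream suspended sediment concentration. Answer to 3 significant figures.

59.2 mg/L

Mixed concentration C = ΣQC/ΣQ = (190000·12.00 + 2100·402.0 + 24000·403.0) / 216100 = 12800000/216100 = 59.21 mg/L.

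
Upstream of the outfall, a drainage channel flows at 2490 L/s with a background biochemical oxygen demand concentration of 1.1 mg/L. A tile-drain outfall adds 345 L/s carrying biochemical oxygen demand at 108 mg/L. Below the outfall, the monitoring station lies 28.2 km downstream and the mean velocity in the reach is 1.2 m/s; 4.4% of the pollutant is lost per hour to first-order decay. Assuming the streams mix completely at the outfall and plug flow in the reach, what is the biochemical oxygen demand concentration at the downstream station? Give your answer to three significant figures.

10.5 mg/L

Mixed concentration C = ΣQC/ΣQ = (2490·1.100 + 345.0·108.0) / 2835 = 40000/2835 = 14.11 mg/L.
Travel time t = 28.2·1000 / 1.2 = 23500 s = 6.528 h.
4.4%/h lost → k = −ln(1 − 0.044) = 0.04500 h⁻¹.
First-order decay: C = 14.11·exp(−k·t) = 14.11·0.7455 = 10.52 mg/L.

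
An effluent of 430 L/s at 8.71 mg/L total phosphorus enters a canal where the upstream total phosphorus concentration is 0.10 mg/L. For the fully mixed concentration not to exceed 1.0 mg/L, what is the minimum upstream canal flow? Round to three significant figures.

Set C_mix = 1.0: (Q·0.1000 + 430.0·8.710) / (Q + 430.0) = 1.0
→ Q = 430.0·(8.710 − 1.0)/(1.0 − 0.1000) = 3684 L/s.

3680 L/s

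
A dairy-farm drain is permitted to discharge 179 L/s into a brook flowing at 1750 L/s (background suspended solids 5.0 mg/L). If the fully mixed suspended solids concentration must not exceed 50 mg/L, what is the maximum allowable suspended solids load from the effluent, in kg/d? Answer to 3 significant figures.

Mass balance at the limit: 1750·5.000 + 179.0·Cₑ = 1929·50 → Cₑ = 489.9 mg/L.
179.0 L/s = 0.1790 m³/s. Load = 0.1790 m³/s × 489.9 g/m³ × 86 400 s/d = 7577 kg/d.

7580 kg/d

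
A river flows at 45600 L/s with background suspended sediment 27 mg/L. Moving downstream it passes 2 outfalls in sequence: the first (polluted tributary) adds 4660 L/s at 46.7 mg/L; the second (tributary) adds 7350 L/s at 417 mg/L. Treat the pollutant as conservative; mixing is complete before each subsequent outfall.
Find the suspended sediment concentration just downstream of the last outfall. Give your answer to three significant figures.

Outfall 1: combined Q = 50260 L/s; C = (45600·27.00 + 4660·46.70)/50260 = 28.83 mg/L.
Outfall 2: combined Q = 57610 L/s; C = (50260·28.83 + 7350·417.0)/57610 = 78.35 mg/L.

78.4 mg/L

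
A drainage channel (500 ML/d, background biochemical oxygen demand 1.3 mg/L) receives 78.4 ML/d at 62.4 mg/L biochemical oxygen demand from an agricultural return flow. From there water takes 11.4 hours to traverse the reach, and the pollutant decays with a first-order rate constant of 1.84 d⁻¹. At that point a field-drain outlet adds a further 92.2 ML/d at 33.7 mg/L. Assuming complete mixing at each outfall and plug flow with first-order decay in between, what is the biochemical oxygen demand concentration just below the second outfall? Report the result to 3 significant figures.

Conservation of mass: C = (500.0·1.300 + 78.40·62.40) / 578.4 = 5542/578.4 = 9.582 mg/L; combined flow 578.4 ML/d.
First-order decay: C = 9.582·exp(−k·t) = 9.582·0.4173 = 3.998 mg/L.
Second outfall: C = (578.4·3.998 + 92.20·33.70)/670.6 = 8.082 mg/L.

8.08 mg/L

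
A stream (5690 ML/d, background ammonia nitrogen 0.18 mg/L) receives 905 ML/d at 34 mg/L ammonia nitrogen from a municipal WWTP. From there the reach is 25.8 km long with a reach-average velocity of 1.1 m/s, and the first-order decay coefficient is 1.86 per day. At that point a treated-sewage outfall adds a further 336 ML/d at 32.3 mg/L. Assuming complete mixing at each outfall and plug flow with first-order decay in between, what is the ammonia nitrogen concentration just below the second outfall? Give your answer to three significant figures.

4.33 mg/L

After mixing, C = (5690·0.1800 + 905.0·34.00) / 6595 = 31790/6595 = 4.821 mg/L; combined flow 6595 ML/d.
Travel time t = 25.8·1000 / 1.1 = 23450 s = 6.515 h.
Decay over the reach: 4.821·exp(−kt) = 4.821·0.6036 = 2.910 mg/L.
Second outfall: C = (6595·2.910 + 336.0·32.30)/6931 = 4.334 mg/L.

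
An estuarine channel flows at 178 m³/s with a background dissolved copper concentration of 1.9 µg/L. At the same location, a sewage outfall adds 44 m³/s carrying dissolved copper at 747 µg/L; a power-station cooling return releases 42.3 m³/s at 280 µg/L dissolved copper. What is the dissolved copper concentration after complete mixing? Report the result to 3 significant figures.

170 µg/L

Conservation of mass: C = (178.0·1.900 + 44.00·747.0 + 42.30·280.0) / 264.3 = 45050/264.3 = 170.5 µg/L.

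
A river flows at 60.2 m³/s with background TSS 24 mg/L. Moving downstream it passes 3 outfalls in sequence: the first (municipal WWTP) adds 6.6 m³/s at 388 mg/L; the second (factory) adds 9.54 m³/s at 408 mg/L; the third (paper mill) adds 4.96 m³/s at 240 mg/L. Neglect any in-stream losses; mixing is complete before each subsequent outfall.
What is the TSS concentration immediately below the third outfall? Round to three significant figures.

112 mg/L

Below outfall 1: Q → 66.80 m³/s, C = (60.20·24.00 + 6.600·388.0)/66.80 = 59.96 mg/L.
Below outfall 2: Q → 76.34 m³/s, C = (66.80·59.96 + 9.540·408.0)/76.34 = 103.5 mg/L.
Below outfall 3: Q → 81.30 m³/s, C = (76.34·103.5 + 4.960·240.0)/81.30 = 111.8 mg/L.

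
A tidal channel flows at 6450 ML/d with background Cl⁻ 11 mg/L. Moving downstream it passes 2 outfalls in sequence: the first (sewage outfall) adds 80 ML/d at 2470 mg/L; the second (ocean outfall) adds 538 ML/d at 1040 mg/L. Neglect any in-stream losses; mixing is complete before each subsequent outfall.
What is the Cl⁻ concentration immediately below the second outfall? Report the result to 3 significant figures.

Outfall 1: combined Q = 6530 ML/d; C = (6450·11.00 + 80.00·2470)/6530 = 41.13 mg/L.
Outfall 2: combined Q = 7068 ML/d; C = (6530·41.13 + 538.0·1040)/7068 = 117.2 mg/L.

117 mg/L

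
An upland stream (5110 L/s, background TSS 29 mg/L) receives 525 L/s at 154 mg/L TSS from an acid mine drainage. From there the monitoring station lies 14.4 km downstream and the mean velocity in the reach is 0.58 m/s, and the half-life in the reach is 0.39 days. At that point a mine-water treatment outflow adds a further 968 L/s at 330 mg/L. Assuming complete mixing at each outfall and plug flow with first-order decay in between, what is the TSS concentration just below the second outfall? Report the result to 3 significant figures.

69.2 mg/L

After mixing, C = (5110·29.00 + 525.0·154.0) / 5635 = 229000/5635 = 40.65 mg/L; combined flow 5635 L/s.
Travel time t = 14.4·1000 / 0.58 = 24830 s = 6.897 h.
Half-life 0.39 d → k = ln 2 / 0.39 = 1.777 d⁻¹.
Applying C = C₀e^(−kt): 40.65 × 0.6001 = 24.39 mg/L.
Second outfall: C = (5635·24.39 + 968.0·330.0)/6603 = 69.19 mg/L.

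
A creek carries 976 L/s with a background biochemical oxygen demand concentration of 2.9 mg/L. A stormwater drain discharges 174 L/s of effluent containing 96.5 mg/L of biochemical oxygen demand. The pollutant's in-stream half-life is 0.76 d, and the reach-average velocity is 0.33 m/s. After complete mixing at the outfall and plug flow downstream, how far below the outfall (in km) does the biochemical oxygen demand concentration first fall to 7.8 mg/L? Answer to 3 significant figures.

After mixing, C = (976.0·2.900 + 174.0·96.50) / 1150 = 19620/1150 = 17.06 mg/L.
Half-life 0.76 d → k = ln 2 / 0.76 = 0.9120 d⁻¹.
Set 17.06·exp(−k·t) = 7.8 → t = ln(17.06/7.8)/k = 74150 s = 20.60 h.
Distance = v·t = 0.33·74150 = 24470 m = 24.47 km.

24.5 km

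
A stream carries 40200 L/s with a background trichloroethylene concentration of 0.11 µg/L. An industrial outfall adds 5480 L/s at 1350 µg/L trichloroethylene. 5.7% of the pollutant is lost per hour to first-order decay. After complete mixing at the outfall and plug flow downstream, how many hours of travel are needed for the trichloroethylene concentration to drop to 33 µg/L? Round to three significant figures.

Flow-weighted average: C = (40200·0.1100 + 5480·1350) / 45680 = 7402000/45680 = 162.0 µg/L.
5.7%/h lost → k = −ln(1 − 0.057) = 0.05869 h⁻¹.
162.0·exp(−k·t) = 33 → t = ln(162.0/33)/k = 97620 s = 27.12 h.

27.1 h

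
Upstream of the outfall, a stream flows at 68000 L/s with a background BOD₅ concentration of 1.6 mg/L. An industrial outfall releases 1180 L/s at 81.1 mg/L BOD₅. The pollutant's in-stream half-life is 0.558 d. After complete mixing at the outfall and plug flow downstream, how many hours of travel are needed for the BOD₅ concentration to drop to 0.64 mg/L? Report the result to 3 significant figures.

Flow-weighted average: C = (68000·1.600 + 1180·81.10) / 69180 = 204500/69180 = 2.956 mg/L.
Half-life 0.558 d → k = ln 2 / 0.558 = 1.242 d⁻¹.
2.956·exp(−k·t) = 0.64 → t = ln(2.956/0.64)/k = 106400 s = 29.56 h.

29.6 h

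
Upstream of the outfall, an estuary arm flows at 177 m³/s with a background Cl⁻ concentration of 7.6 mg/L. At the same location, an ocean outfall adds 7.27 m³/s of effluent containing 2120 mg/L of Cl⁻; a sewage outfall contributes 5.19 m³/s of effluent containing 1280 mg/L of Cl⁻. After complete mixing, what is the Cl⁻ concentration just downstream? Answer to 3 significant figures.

After mixing, C = (177.0·7.600 + 7.270·2120 + 5.190·1280) / 189.5 = 23400/189.5 = 123.5 mg/L.

124 mg/L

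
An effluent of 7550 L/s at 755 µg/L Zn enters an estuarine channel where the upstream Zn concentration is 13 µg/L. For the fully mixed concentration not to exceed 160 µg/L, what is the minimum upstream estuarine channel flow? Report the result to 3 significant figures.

Set C_mix = 160: (Q·13.00 + 7550·755.0) / (Q + 7550) = 160
→ Q = 7550·(755.0 − 160)/(160 − 13.00) = 30560 L/s.

30600 L/s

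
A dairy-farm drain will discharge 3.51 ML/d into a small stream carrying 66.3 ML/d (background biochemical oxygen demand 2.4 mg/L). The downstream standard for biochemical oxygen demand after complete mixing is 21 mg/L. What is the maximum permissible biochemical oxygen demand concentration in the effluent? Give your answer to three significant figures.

372 mg/L

At the limit, (Qr·Cr + Qe·Cₑ)/(Qr + Qe) = 21:
Cₑ = (69.81·21 − 66.30·2.400) / 3.510 = 372.3 mg/L.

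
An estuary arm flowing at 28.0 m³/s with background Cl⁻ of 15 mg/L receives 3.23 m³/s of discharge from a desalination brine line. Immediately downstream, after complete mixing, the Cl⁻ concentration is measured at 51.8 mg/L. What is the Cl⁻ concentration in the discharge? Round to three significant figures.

371 mg/L

Mass balance: 28.00·15.00 + 3.230·Cₑ = 31.23·51.80
→ Cₑ = (31.23·51.80 − 28.00·15.00) / 3.230 = 370.8 mg/L.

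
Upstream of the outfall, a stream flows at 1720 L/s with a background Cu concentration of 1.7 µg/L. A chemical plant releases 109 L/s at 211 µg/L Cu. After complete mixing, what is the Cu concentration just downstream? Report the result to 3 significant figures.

14.2 µg/L

After mixing, C = (1720·1.700 + 109.0·211.0) / 1829 = 25920/1829 = 14.17 µg/L.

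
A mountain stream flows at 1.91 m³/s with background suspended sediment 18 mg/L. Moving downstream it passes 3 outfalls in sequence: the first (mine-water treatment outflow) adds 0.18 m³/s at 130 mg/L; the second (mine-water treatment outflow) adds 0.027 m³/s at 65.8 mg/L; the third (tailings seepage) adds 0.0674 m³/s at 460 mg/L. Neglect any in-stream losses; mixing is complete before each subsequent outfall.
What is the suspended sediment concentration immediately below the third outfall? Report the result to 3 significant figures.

41.5 mg/L

After outfall 1: Q = 1.910 + 0.1800 = 2.090 m³/s; C = (1.910·18.00 + 0.1800·130.0)/2.090 = 27.65 mg/L.
After outfall 2: Q = 2.090 + 0.02700 = 2.117 m³/s; C = (2.090·27.65 + 0.02700·65.80)/2.117 = 28.13 mg/L.
After outfall 3: Q = 2.117 + 0.06740 = 2.184 m³/s; C = (2.117·28.13 + 0.06740·460.0)/2.184 = 41.46 mg/L.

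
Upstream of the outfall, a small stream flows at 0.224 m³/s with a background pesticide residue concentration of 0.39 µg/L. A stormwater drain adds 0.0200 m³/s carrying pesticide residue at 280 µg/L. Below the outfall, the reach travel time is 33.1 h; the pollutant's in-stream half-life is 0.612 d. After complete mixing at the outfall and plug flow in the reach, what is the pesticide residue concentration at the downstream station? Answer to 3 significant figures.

Mass balance: C = (0.2240·0.3900 + 0.02000·280.0) / 0.2440 = 5.687/0.2440 = 23.31 µg/L.
Half-life 0.612 d → k = ln 2 / 0.612 = 1.133 d⁻¹.
Decay over the reach: 23.31·exp(−kt) = 23.31·0.2097 = 4.888 µg/L.

4.89 µg/L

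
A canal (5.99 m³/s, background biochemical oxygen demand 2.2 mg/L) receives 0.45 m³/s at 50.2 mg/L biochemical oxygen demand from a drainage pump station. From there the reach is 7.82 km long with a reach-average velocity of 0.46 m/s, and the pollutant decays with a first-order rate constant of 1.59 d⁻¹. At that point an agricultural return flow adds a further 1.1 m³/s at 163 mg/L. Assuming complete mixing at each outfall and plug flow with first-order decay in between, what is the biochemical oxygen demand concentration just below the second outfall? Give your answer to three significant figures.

Flow-weighted average: C = (5.990·2.200 + 0.4500·50.20) / 6.440 = 35.77/6.440 = 5.554 mg/L; combined flow 6.440 m³/s.
Travel time t = 7.82·1000 / 0.46 = 17000 s = 4.722 h.
Applying C = C₀e^(−kt): 5.554 × 0.7314 = 4.062 mg/L.
Second outfall: C = (6.440·4.062 + 1.100·163.0)/7.540 = 27.25 mg/L.

27.2 mg/L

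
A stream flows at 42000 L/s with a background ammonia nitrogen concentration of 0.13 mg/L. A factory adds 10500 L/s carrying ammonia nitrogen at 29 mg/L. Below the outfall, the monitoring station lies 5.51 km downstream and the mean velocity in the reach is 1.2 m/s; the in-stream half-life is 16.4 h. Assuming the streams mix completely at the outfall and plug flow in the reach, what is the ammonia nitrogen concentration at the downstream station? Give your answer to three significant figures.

Flow-weighted average: C = (42000·0.1300 + 10500·29.00) / 52500 = 310000/52500 = 5.904 mg/L.
Travel time t = 5.51·1000 / 1.2 = 4592 s = 1.275 h.
Half-life 16.4 h → k = ln 2 / 16.4 = 0.04227 h⁻¹ = 1.014 d⁻¹.
After decay, C = 5.904 × e^(−kt) = 5.904 × 0.9475 = 5.594 mg/L.

5.59 mg/L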